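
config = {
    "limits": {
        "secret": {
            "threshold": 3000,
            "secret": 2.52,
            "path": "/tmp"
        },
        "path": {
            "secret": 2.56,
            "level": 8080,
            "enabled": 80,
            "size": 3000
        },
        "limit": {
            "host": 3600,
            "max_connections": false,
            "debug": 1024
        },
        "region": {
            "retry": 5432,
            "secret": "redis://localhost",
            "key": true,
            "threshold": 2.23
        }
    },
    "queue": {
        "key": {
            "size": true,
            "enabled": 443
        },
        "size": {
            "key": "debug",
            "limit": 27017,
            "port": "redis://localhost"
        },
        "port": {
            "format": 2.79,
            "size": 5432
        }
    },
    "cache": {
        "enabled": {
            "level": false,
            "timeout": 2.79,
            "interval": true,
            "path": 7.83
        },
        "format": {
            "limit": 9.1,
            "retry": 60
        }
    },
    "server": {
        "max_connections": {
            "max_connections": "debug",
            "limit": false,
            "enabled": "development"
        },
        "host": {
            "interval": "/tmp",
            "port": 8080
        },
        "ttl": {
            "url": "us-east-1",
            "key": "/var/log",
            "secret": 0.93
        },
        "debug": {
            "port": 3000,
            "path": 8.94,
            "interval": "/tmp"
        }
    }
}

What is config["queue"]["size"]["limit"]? 27017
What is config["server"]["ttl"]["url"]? "us-east-1"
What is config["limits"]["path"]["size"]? 3000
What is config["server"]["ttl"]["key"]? "/var/log"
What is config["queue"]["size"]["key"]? "debug"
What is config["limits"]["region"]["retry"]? 5432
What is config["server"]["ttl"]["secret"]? 0.93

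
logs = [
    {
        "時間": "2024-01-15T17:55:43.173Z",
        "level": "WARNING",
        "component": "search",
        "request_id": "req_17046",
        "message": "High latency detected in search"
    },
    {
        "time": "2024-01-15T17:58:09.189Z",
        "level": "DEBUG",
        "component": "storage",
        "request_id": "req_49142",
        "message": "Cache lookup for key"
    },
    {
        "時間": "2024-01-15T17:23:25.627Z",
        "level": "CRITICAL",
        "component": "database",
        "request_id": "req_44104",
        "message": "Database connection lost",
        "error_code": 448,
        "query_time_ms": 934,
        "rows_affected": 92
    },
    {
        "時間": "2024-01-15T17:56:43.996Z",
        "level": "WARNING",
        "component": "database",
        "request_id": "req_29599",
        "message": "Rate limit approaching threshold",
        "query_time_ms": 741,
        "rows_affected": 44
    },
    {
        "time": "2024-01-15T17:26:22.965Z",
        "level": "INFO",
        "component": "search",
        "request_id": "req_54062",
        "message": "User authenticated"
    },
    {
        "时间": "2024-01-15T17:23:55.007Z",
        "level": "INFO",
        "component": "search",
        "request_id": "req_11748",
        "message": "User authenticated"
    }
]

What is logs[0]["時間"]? "2024-01-15T17:55:43.173Z"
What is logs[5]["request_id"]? "req_11748"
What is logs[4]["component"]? "search"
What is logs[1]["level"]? "DEBUG"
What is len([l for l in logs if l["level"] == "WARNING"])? 2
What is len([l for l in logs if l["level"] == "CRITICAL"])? 1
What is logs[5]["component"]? "search"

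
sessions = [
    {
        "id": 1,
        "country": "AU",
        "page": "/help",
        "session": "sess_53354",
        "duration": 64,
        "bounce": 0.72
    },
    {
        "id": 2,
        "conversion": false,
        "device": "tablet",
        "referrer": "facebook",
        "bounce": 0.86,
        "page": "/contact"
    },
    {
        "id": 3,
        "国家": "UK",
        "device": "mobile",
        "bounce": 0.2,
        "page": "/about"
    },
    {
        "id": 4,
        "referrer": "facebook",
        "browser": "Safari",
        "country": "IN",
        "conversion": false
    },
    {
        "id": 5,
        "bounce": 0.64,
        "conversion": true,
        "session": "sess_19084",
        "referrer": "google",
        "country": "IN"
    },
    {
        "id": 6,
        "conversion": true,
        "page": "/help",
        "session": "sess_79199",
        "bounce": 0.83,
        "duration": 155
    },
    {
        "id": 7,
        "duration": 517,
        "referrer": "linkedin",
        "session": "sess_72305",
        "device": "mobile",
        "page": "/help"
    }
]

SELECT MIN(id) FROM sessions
1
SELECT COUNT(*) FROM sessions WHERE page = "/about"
1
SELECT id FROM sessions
[1, 2, 3, 4, 5, 6, 7]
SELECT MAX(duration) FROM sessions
517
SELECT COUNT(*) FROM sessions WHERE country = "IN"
2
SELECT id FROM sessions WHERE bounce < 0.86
[1, 3, 5, 6]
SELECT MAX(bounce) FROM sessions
0.86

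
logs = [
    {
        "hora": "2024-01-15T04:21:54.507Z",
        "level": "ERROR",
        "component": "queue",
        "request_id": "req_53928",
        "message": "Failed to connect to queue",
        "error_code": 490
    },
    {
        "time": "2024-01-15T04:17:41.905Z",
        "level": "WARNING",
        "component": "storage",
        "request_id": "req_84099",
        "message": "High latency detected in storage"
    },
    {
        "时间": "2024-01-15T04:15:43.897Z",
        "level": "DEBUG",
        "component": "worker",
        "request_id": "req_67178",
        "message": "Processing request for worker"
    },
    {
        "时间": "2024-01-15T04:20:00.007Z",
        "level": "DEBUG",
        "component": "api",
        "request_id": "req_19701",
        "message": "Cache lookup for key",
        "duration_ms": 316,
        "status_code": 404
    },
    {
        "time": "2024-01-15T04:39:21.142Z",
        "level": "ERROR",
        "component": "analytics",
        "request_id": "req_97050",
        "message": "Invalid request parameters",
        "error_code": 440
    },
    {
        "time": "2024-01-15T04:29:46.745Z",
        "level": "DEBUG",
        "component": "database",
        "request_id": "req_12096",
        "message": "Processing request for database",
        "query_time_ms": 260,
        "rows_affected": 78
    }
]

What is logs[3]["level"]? "DEBUG"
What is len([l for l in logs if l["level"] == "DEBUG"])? 3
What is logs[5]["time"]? "2024-01-15T04:29:46.745Z"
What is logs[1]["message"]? "High latency detected in storage"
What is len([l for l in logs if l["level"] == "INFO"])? 0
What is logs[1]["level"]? "WARNING"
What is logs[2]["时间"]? "2024-01-15T04:15:43.897Z"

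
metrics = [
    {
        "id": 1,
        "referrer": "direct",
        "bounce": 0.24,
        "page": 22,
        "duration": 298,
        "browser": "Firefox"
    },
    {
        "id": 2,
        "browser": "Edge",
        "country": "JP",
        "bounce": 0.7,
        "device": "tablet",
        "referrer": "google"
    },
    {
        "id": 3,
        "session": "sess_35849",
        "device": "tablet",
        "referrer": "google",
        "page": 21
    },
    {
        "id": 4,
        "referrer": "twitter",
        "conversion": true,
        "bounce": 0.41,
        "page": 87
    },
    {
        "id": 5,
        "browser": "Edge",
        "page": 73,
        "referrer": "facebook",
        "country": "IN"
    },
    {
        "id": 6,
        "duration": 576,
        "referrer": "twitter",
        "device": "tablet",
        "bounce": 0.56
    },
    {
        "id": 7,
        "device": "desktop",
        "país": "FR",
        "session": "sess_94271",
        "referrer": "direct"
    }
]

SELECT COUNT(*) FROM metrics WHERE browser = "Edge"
2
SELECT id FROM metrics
[1, 2, 3, 4, 5, 6, 7]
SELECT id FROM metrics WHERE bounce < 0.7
[1, 4, 6]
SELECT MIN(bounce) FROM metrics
0.24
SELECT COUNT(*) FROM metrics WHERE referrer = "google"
2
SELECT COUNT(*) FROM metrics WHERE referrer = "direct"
2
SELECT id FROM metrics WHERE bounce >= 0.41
[2, 4, 6]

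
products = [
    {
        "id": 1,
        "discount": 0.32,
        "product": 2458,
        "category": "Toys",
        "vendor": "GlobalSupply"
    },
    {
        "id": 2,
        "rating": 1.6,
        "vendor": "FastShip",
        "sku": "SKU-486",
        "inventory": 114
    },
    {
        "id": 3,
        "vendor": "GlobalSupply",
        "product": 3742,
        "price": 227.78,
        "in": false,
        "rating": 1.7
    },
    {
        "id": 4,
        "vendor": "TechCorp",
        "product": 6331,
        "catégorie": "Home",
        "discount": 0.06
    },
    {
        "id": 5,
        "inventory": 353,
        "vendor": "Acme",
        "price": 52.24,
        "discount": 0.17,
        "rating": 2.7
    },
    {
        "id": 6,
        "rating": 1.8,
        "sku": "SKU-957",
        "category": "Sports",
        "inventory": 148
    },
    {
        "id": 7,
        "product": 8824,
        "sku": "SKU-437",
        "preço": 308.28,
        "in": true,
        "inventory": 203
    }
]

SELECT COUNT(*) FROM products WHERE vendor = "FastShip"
1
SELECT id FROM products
[1, 2, 3, 4, 5, 6, 7]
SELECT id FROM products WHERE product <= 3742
[1, 3]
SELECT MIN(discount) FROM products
0.06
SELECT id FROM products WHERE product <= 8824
[1, 3, 4, 7]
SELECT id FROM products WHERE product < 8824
[1, 3, 4]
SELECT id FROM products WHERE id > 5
[6, 7]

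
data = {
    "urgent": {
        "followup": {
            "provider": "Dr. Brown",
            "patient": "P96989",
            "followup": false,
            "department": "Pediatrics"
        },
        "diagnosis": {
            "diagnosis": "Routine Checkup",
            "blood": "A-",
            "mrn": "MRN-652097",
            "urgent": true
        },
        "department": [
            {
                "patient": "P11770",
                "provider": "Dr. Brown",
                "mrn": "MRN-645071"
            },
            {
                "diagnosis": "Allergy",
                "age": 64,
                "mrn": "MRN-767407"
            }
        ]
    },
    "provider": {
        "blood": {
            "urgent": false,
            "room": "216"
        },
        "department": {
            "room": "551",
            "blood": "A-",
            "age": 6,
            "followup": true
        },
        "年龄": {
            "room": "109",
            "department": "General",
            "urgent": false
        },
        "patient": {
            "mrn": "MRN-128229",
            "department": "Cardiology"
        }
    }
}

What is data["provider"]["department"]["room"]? "551"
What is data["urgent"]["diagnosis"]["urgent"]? True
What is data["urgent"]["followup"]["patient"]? "P96989"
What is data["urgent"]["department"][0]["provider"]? "Dr. Brown"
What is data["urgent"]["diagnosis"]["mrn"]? "MRN-652097"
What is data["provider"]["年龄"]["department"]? "General"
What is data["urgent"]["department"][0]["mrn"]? "MRN-645071"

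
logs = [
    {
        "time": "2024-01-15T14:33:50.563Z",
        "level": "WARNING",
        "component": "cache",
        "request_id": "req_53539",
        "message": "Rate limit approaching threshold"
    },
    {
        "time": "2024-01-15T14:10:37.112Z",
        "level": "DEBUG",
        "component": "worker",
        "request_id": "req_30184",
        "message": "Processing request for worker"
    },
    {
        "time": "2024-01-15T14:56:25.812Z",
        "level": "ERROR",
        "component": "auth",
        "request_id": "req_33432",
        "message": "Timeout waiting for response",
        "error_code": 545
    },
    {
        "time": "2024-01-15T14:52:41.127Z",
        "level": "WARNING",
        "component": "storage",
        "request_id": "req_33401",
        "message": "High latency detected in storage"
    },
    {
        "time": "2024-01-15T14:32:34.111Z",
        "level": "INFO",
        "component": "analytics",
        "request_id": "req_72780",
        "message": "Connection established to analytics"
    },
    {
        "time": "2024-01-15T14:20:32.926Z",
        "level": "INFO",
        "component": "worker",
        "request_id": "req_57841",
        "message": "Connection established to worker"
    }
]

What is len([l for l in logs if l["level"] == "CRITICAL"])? 0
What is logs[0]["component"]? "cache"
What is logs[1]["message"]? "Processing request for worker"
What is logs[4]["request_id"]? "req_72780"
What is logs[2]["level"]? "ERROR"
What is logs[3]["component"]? "storage"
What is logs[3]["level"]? "WARNING"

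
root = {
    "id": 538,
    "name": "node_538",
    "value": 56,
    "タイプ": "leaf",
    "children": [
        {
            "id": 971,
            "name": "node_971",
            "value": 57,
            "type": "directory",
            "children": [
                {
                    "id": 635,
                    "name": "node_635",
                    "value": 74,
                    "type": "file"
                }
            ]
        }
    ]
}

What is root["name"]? "node_538"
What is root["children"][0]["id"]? 971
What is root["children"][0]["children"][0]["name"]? "node_635"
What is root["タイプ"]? "leaf"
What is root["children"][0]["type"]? "directory"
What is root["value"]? 56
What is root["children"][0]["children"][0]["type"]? "file"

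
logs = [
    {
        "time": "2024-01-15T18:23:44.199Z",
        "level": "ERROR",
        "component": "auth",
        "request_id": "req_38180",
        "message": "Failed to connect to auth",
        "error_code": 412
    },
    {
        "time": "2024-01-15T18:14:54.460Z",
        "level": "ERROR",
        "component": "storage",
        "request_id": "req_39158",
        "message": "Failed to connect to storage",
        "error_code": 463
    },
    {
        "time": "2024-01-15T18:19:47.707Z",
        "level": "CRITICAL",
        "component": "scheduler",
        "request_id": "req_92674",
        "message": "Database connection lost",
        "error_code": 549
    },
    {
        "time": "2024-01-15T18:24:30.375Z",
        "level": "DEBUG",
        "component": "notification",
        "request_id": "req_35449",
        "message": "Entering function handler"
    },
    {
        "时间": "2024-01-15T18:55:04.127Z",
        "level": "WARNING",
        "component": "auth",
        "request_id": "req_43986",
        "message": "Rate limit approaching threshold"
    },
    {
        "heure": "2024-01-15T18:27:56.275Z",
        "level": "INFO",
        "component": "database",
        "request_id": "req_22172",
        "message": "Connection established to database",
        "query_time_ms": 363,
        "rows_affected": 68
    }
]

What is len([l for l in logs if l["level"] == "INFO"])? 1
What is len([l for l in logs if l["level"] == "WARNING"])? 1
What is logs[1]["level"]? "ERROR"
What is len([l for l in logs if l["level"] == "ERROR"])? 2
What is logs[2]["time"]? "2024-01-15T18:19:47.707Z"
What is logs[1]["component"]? "storage"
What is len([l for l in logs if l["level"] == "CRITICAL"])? 1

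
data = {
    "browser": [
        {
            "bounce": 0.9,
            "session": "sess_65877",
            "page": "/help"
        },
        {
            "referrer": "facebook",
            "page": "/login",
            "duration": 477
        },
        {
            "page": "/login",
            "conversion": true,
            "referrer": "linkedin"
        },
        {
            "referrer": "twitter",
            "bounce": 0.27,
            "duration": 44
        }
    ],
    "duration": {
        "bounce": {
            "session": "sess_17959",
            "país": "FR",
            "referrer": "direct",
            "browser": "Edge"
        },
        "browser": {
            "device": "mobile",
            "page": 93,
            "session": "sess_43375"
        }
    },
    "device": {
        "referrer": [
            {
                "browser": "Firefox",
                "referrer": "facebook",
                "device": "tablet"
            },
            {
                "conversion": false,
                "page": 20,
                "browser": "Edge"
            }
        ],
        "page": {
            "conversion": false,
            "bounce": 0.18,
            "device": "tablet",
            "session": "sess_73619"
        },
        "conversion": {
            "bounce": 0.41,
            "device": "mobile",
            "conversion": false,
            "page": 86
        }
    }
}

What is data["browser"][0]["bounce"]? 0.9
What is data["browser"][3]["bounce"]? 0.27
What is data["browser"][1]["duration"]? 477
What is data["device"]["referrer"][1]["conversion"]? False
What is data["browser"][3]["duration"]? 44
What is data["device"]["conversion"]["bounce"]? 0.41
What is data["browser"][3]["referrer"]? "twitter"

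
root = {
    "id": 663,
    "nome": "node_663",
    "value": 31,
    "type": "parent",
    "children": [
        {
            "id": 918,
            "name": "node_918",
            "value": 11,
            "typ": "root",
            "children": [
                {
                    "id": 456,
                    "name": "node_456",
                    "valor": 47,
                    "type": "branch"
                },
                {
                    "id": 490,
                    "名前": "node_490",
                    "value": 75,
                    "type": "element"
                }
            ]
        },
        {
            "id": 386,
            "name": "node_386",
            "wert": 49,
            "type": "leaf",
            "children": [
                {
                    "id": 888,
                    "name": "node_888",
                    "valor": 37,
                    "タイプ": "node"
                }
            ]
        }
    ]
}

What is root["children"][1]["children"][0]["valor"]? 37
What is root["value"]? 31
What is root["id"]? 663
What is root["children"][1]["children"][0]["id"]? 888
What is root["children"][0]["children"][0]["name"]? "node_456"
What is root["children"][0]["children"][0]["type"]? "branch"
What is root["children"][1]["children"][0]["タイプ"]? "node"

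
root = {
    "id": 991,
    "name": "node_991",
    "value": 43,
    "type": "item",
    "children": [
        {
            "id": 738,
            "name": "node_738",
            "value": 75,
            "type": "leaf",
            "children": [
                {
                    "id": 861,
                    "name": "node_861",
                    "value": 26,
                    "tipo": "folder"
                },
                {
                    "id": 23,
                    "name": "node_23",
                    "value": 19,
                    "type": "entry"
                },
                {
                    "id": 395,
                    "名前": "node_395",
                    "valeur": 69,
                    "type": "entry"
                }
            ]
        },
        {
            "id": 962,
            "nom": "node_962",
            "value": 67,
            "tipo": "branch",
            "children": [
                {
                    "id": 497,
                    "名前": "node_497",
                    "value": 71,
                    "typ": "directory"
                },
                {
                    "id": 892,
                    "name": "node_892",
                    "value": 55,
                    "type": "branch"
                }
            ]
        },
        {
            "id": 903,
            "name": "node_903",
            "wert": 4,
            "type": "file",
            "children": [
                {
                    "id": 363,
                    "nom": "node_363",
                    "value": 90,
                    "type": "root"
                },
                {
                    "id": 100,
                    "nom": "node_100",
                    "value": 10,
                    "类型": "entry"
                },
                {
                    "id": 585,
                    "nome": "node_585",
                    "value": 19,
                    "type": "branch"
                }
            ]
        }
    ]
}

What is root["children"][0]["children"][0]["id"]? 861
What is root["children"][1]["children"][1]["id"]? 892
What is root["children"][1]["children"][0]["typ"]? "directory"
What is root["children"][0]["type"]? "leaf"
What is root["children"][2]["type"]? "file"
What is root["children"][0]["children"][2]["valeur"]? 69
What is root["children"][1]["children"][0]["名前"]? "node_497"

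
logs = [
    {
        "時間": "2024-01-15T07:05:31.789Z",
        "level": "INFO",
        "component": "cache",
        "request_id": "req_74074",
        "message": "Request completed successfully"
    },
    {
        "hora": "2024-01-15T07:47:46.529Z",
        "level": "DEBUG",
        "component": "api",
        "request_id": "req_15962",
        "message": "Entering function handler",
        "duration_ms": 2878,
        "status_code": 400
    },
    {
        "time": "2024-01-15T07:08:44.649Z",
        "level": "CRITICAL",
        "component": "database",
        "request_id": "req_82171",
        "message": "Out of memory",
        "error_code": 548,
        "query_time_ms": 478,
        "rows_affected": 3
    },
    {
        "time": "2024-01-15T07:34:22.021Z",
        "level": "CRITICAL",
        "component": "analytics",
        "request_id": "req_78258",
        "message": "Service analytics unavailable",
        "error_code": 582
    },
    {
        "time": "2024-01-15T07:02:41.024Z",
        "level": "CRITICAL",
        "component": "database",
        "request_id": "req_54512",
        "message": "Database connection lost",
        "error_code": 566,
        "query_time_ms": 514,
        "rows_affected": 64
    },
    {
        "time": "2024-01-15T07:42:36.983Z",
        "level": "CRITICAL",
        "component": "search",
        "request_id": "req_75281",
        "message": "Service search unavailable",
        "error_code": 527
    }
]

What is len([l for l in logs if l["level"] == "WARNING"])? 0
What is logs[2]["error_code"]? 548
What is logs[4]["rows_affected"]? 64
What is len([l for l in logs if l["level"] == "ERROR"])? 0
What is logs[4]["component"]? "database"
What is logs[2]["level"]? "CRITICAL"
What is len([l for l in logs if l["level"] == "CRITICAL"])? 4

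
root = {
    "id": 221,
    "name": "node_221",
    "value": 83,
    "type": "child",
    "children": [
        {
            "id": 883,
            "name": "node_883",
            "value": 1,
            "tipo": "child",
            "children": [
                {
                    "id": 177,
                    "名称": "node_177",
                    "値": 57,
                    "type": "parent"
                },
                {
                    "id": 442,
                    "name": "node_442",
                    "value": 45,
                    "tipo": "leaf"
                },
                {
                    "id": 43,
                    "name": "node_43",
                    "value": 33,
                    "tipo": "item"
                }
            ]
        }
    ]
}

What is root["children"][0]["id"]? 883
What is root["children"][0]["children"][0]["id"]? 177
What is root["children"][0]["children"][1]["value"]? 45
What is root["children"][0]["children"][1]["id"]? 442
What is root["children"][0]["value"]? 1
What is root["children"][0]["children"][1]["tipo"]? "leaf"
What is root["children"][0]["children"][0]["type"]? "parent"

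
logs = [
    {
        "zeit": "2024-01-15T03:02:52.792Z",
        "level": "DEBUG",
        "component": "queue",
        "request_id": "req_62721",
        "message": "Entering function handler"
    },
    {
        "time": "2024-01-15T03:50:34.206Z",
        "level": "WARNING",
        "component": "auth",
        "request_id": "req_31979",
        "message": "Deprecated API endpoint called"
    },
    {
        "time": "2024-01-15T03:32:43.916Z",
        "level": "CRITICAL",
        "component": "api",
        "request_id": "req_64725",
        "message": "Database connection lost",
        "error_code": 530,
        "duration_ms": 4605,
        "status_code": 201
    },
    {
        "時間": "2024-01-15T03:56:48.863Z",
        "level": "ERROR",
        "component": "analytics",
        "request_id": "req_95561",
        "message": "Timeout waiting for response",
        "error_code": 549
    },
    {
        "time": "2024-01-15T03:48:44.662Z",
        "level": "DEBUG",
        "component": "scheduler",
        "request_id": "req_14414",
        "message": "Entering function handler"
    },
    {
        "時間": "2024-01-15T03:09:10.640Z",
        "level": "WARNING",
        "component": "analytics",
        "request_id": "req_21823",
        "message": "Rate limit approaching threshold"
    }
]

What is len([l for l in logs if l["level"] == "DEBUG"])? 2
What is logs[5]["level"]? "WARNING"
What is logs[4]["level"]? "DEBUG"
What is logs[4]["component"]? "scheduler"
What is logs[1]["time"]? "2024-01-15T03:50:34.206Z"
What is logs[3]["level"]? "ERROR"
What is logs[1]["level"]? "WARNING"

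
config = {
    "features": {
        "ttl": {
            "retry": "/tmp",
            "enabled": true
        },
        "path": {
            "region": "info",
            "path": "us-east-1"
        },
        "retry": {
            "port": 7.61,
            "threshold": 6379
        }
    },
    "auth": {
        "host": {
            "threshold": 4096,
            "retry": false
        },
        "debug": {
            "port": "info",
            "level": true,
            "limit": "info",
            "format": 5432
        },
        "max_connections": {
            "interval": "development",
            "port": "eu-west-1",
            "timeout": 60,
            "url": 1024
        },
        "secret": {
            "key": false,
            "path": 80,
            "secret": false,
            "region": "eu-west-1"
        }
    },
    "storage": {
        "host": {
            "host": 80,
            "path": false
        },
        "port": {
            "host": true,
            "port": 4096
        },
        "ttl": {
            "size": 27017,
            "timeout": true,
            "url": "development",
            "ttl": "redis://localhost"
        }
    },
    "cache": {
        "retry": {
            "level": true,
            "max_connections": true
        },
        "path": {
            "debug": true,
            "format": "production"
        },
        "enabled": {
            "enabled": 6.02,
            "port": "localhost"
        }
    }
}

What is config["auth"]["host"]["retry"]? False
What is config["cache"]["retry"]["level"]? True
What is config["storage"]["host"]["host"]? 80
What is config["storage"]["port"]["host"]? True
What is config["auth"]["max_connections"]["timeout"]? 60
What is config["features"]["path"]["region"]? "info"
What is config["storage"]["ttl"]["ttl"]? "redis://localhost"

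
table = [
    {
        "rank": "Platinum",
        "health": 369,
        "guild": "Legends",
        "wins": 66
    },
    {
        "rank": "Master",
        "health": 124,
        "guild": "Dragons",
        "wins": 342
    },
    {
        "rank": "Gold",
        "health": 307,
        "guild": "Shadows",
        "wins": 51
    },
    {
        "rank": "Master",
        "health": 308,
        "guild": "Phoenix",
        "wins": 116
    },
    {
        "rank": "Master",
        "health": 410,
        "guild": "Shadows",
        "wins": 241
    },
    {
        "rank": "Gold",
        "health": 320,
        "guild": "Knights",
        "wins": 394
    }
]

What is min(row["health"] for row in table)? 124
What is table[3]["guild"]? "Phoenix"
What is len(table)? 6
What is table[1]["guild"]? "Dragons"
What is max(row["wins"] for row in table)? 394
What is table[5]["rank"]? "Gold"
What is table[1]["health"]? 124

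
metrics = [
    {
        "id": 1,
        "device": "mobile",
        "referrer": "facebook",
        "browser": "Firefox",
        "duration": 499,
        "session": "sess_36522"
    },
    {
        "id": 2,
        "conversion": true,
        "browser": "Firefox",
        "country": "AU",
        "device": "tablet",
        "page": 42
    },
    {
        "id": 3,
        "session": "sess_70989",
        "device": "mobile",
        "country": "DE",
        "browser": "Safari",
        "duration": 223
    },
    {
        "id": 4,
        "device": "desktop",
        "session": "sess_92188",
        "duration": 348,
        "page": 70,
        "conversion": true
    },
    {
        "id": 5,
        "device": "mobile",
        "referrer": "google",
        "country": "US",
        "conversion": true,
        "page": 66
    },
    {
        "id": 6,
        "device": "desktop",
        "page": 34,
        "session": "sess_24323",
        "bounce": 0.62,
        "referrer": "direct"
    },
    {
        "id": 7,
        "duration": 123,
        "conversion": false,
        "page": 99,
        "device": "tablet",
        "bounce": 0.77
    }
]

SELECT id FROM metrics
[1, 2, 3, 4, 5, 6, 7]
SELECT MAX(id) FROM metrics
7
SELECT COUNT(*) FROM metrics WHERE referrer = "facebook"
1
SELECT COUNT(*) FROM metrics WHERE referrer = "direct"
1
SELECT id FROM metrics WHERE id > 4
[5, 6, 7]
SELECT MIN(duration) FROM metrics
123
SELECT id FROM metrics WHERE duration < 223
[7]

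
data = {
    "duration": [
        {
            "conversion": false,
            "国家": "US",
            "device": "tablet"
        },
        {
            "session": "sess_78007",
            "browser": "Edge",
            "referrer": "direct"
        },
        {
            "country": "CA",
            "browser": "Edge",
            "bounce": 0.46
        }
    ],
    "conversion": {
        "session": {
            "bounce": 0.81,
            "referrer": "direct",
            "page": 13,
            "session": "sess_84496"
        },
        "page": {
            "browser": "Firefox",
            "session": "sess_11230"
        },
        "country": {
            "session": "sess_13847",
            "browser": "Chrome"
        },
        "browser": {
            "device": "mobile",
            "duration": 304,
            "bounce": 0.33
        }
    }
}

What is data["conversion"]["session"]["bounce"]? 0.81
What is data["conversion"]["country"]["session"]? "sess_13847"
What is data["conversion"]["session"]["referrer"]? "direct"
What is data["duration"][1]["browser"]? "Edge"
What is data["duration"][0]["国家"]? "US"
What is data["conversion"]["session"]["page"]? 13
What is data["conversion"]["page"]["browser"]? "Firefox"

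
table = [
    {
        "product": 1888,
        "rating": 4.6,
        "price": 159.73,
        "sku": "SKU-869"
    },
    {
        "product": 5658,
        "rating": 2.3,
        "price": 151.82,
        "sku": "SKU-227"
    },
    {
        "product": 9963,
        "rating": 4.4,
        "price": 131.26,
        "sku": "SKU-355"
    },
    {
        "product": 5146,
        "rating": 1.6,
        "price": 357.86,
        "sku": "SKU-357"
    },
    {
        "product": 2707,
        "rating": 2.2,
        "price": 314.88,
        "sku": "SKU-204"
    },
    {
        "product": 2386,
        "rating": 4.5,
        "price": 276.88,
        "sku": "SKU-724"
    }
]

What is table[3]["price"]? 357.86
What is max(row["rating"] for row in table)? 4.6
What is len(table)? 6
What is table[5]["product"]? 2386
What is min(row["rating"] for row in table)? 1.6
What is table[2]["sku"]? "SKU-355"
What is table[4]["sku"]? "SKU-204"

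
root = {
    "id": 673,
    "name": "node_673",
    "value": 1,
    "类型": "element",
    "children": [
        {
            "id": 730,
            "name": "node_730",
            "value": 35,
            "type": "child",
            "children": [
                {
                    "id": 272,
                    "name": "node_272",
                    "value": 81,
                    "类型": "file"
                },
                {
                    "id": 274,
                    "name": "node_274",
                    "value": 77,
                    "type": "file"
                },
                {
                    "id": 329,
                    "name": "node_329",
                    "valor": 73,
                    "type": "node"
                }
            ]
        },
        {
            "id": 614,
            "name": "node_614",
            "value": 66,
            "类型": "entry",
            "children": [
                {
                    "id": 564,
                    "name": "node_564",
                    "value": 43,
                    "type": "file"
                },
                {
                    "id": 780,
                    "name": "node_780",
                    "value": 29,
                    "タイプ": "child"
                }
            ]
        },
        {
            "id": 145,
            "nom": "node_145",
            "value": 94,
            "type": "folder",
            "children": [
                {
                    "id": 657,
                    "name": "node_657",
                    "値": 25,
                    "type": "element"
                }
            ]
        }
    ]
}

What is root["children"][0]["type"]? "child"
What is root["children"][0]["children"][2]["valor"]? 73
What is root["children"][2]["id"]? 145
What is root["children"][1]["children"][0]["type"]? "file"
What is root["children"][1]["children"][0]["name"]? "node_564"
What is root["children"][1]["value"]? 66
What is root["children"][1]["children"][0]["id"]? 564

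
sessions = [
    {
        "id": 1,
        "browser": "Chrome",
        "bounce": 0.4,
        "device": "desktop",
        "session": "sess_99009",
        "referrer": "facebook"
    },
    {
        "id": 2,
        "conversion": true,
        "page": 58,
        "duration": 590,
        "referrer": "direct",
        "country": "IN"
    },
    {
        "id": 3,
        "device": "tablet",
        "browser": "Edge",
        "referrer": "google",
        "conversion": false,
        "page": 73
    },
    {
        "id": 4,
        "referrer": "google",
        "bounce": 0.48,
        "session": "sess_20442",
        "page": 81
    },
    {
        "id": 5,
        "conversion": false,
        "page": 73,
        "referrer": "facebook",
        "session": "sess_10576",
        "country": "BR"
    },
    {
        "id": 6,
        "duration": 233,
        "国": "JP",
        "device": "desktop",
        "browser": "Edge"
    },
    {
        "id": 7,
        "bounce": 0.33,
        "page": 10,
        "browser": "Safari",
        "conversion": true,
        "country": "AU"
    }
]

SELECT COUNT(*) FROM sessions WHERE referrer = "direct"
1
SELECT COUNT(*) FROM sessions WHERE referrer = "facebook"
2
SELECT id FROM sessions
[1, 2, 3, 4, 5, 6, 7]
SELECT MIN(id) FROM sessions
1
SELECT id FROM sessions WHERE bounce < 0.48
[1, 7]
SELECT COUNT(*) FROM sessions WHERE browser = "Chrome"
1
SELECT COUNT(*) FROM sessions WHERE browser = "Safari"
1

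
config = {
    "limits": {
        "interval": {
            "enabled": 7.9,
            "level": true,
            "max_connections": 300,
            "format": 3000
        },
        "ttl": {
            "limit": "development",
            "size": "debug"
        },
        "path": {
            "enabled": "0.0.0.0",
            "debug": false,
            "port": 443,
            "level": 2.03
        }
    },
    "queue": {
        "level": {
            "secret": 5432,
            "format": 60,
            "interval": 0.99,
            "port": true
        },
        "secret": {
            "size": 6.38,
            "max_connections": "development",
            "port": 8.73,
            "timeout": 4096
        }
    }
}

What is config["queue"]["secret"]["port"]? 8.73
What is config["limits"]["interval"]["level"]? True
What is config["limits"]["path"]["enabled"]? "0.0.0.0"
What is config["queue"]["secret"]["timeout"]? 4096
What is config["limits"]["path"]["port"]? 443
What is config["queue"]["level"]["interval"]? 0.99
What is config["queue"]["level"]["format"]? 60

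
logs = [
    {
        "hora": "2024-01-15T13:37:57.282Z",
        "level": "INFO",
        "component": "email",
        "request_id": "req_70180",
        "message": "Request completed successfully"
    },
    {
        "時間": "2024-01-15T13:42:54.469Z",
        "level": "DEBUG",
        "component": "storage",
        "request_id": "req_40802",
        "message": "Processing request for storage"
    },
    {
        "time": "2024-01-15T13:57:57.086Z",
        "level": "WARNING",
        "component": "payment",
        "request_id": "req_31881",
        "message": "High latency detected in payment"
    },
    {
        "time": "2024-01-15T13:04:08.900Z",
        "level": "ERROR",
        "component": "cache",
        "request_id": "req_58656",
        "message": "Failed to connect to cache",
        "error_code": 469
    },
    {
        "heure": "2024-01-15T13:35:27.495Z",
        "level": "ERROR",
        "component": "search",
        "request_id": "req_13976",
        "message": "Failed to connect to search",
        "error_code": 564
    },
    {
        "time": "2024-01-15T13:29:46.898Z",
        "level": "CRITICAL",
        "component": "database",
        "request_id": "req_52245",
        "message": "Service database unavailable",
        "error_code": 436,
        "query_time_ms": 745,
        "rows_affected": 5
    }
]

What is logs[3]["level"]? "ERROR"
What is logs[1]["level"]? "DEBUG"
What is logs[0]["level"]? "INFO"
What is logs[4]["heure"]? "2024-01-15T13:35:27.495Z"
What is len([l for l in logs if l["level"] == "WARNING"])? 1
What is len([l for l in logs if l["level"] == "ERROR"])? 2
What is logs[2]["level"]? "WARNING"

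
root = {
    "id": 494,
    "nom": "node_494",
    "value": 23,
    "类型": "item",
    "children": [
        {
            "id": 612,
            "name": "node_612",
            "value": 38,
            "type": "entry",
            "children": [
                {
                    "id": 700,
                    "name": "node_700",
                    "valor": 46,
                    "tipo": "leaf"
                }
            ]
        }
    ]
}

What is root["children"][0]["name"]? "node_612"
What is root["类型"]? "item"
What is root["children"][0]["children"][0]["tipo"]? "leaf"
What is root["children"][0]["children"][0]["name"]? "node_700"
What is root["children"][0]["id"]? 612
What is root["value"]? 23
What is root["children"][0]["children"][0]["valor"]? 46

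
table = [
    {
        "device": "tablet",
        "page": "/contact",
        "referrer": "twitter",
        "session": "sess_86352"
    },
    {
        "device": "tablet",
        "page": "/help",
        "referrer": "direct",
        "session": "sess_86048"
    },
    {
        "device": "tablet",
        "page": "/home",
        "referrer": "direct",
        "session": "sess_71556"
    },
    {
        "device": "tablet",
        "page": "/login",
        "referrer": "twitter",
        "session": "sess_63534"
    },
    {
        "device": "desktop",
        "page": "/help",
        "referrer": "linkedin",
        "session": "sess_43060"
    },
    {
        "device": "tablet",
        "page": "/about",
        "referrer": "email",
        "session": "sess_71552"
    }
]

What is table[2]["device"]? "tablet"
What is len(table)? 6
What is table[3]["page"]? "/login"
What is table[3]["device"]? "tablet"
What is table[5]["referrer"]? "email"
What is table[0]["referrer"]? "twitter"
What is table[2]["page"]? "/home"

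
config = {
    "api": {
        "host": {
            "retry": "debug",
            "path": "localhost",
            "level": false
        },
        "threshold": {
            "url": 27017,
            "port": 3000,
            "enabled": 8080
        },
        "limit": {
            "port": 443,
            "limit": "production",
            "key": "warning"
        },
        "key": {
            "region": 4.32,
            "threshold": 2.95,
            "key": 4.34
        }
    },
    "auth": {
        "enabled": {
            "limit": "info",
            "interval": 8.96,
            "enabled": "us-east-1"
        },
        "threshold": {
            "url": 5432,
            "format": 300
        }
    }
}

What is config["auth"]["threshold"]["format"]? 300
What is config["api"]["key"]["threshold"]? 2.95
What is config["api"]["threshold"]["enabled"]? 8080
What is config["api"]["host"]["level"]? False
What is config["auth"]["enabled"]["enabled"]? "us-east-1"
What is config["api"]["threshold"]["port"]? 3000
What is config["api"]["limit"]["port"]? 443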